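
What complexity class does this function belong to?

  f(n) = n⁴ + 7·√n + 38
O(n⁴)

The dominant term in n⁴ + 7·√n + 38 is n⁴, which is Θ(n⁴).
Lower-order terms (7·√n, 38) are asymptotically negligible.
Constants are absorbed, so the tightest bound is O(n⁴).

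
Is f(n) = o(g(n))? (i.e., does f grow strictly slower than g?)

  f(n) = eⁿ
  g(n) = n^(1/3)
False

f(n) = eⁿ is O(eⁿ), and g(n) = n^(1/3) is O(n^(1/3)).
Since O(eⁿ) grows faster than or equal to O(n^(1/3)), f(n) = o(g(n)) is false.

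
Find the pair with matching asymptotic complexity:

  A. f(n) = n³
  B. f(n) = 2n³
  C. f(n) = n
A and B

Examining each function:
  A. n³ is O(n³)
  B. 2n³ is O(n³)
  C. n is O(n)

Functions A and B both have the same complexity class.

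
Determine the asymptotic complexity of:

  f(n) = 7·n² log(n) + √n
O(n² log n)

The dominant term in 7·n² log(n) + √n is 7·n² log(n), which is Θ(n² log n).
Lower-order terms (√n) are asymptotically negligible.
Constants are absorbed, so the tightest bound is O(n² log n).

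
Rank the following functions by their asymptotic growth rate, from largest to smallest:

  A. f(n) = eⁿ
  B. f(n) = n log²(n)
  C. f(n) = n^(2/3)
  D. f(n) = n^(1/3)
A > B > C > D

Comparing growth rates:
A = eⁿ is O(eⁿ)
B = n log²(n) is O(n log² n)
C = n^(2/3) is O(n^(2/3))
D = n^(1/3) is O(n^(1/3))

Therefore, the order from fastest to slowest is: A > B > C > D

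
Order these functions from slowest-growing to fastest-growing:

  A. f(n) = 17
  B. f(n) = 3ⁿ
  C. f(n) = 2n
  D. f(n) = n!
A < C < B < D

Comparing growth rates:
A = 17 is O(1)
C = 2n is O(n)
B = 3ⁿ is O(3ⁿ)
D = n! is O(n!)

Therefore, the order from slowest to fastest is: A < C < B < D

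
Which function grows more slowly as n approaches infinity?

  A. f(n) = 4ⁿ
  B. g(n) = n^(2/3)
B

f(n) = 4ⁿ is O(4ⁿ), while g(n) = n^(2/3) is O(n^(2/3)).
Since O(n^(2/3)) grows slower than O(4ⁿ), g(n) is dominated.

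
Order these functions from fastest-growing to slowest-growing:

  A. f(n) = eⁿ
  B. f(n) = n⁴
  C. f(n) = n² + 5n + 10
A > B > C

Comparing growth rates:
A = eⁿ is O(eⁿ)
B = n⁴ is O(n⁴)
C = n² + 5n + 10 is O(n²)

Therefore, the order from fastest to slowest is: A > B > C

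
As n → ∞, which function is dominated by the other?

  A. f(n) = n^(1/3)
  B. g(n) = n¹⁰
A

f(n) = n^(1/3) is O(n^(1/3)), while g(n) = n¹⁰ is O(n¹⁰).
Since O(n^(1/3)) grows slower than O(n¹⁰), f(n) is dominated.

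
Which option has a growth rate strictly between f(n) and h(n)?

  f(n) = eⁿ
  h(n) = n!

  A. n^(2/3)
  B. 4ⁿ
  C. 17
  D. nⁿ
B

We need g(n) with eⁿ = o(g(n)) and g(n) = o(n!), i.e. O(eⁿ) ≺ g ≺ O(n!).
Check each option:
  A. n^(2/3) — O(n^(2/3)) does not grow strictly faster than f(n)
  B. 4ⁿ — O(4ⁿ) is strictly between O(eⁿ) and O(n!) ✓
  C. 17 — O(1) does not grow strictly faster than f(n)
  D. nⁿ — O(nⁿ) does not grow strictly slower than h(n)

Only option B (4ⁿ) lies strictly between.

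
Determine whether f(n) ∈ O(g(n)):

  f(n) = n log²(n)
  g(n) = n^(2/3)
False

f(n) = n log²(n) is O(n log² n), and g(n) = n^(2/3) is O(n^(2/3)).
Since O(n log² n) grows faster than O(n^(2/3)), f(n) = O(g(n)) is false.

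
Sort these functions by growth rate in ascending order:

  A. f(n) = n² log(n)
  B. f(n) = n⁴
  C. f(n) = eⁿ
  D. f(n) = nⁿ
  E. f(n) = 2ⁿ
A < B < E < C < D

Comparing growth rates:
A = n² log(n) is O(n² log n)
B = n⁴ is O(n⁴)
E = 2ⁿ is O(2ⁿ)
C = eⁿ is O(eⁿ)
D = nⁿ is O(nⁿ)

Therefore, the order from slowest to fastest is: A < B < E < C < D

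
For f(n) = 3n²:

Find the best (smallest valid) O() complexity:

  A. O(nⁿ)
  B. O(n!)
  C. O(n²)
C

f(n) = 3n² is O(n²).
All listed options are valid Big-O bounds (upper bounds),
but O(n²) is the tightest (smallest valid bound).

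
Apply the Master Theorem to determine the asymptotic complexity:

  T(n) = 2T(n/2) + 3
Θ(n)

Master Theorem: a = 2, b = 2, f(n) = 3.
Compute the critical exponent d = log₂(2) = 1.
Compare f(n) = Θ(1) against n^d:
  k = 0 < d = 1, so f(n) = O(n^(d-ε)) — Case 1.
  The recursion cost dominates: T(n) = Θ(n^d) = Θ(n).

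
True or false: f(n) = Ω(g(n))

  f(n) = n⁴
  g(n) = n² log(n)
True

f(n) = n⁴ is O(n⁴), and g(n) = n² log(n) is O(n² log n).
Since O(n⁴) grows at least as fast as O(n² log n), f(n) = Ω(g(n)) is true.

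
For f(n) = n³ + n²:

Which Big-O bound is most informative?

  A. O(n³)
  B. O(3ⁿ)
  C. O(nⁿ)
A

f(n) = n³ + n² is O(n³).
All listed options are valid Big-O bounds (upper bounds),
but O(n³) is the tightest (smallest valid bound).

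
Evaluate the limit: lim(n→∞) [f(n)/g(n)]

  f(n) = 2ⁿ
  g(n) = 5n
∞

Since 2ⁿ (O(2ⁿ)) grows faster than 5n (O(n)),
the ratio f(n)/g(n) → ∞ as n → ∞.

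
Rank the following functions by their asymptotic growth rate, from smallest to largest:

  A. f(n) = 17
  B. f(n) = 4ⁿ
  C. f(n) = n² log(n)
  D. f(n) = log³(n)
A < D < C < B

Comparing growth rates:
A = 17 is O(1)
D = log³(n) is O(log³ n)
C = n² log(n) is O(n² log n)
B = 4ⁿ is O(4ⁿ)

Therefore, the order from slowest to fastest is: A < D < C < B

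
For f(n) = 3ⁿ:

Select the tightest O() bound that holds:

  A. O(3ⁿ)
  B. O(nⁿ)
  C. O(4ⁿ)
A

f(n) = 3ⁿ is O(3ⁿ).
All listed options are valid Big-O bounds (upper bounds),
but O(3ⁿ) is the tightest (smallest valid bound).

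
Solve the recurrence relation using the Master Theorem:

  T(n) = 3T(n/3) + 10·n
Θ(n log n)

Master Theorem: a = 3, b = 3, f(n) = 10·n.
Compute the critical exponent d = log₃(3) = 1.
Compare f(n) = Θ(n) against n^d:
  k = 1 = d, so f(n) = Θ(n^d) — Case 2.
  Work is balanced across levels: T(n) = Θ(n^d log n) = Θ(n log n).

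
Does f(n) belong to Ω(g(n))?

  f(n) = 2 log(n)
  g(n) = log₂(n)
True

f(n) = 2 log(n) and g(n) = log₂(n) are both O(log n).
Big-Ω permits equal growth rates (f ≥ c·g for some c > 0), so f(n) = Ω(g(n)) is true.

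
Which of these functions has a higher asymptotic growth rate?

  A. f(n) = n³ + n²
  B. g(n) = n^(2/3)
A

f(n) = n³ + n² is O(n³), while g(n) = n^(2/3) is O(n^(2/3)).
Since O(n³) grows faster than O(n^(2/3)), f(n) dominates.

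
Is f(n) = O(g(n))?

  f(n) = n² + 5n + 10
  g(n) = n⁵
True

f(n) = n² + 5n + 10 is O(n²), and g(n) = n⁵ is O(n⁵).
Since O(n²) ⊆ O(n⁵) (f grows no faster than g), f(n) = O(g(n)) is true.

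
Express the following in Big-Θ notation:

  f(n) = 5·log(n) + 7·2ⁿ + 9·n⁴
Θ(2ⁿ)

Order the terms by growth rate: 5·log(n) ≺ 9·n⁴ ≺ 7·2ⁿ.
The fastest-growing term 7·2ⁿ dominates as n → ∞; dropping its constant factor gives Θ(2ⁿ).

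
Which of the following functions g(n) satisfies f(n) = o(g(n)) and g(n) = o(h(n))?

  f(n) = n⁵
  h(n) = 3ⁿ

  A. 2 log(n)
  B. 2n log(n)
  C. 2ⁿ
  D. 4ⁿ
C

We need g(n) with n⁵ = o(g(n)) and g(n) = o(3ⁿ), i.e. O(n⁵) ≺ g ≺ O(3ⁿ).
Check each option:
  A. 2 log(n) — O(log n) does not grow strictly faster than f(n)
  B. 2n log(n) — O(n log n) does not grow strictly faster than f(n)
  C. 2ⁿ — O(2ⁿ) is strictly between O(n⁵) and O(3ⁿ) ✓
  D. 4ⁿ — O(4ⁿ) does not grow strictly slower than h(n)

Only option C (2ⁿ) lies strictly between.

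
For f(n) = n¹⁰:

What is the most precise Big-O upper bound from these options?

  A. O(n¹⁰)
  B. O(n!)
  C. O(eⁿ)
A

f(n) = n¹⁰ is O(n¹⁰).
All listed options are valid Big-O bounds (upper bounds),
but O(n¹⁰) is the tightest (smallest valid bound).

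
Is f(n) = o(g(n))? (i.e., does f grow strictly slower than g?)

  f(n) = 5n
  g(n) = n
False

f(n) = 5n is O(n), and g(n) = n is O(n).
Since they have the same growth rate, f(n) = o(g(n)) is false.
(f = o(g) requires f to grow strictly slower, not equal.)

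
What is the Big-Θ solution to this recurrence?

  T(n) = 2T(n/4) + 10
Θ(n^log₄(2))

Master Theorem: a = 2, b = 4, f(n) = 10.
Compute the critical exponent d = log₄(2) = 0.500.
Compare f(n) = Θ(1) against n^d:
  k = 0 < d = 0.500, so f(n) = O(n^(d-ε)) — Case 1.
  The recursion cost dominates: T(n) = Θ(n^d) = Θ(n^log₄(2)).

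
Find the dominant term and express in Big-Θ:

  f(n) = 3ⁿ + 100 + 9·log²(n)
Θ(3ⁿ)

Order the terms by growth rate: 100 ≺ 9·log²(n) ≺ 3ⁿ.
The fastest-growing term 3ⁿ dominates as n → ∞; dropping its constant factor gives Θ(3ⁿ).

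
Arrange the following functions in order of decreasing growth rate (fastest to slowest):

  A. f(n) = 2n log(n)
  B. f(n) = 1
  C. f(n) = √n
A > C > B

Comparing growth rates:
A = 2n log(n) is O(n log n)
C = √n is O(√n)
B = 1 is O(1)

Therefore, the order from fastest to slowest is: A > C > B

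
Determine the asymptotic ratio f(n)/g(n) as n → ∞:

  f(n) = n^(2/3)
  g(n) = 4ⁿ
0

Since n^(2/3) (O(n^(2/3))) grows slower than 4ⁿ (O(4ⁿ)),
the ratio f(n)/g(n) → 0 as n → ∞.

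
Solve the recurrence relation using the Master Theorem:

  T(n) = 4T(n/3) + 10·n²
Θ(n²)

Master Theorem: a = 4, b = 3, f(n) = 10·n².
Compute the critical exponent d = log₃(4) = 1.262.
Compare f(n) = Θ(n²) against n^d:
  k = 2 > d = 1.262, so f(n) = Ω(n^(d+ε)) — Case 3.
  Regularity: a·(n/b)^2/n^2 = a/b^2 = 4/9 < 1 ✓.
  The top-level work dominates: T(n) = Θ(f(n)) = Θ(n²).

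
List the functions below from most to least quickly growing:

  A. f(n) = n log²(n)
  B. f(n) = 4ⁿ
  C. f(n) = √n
B > A > C

Comparing growth rates:
B = 4ⁿ is O(4ⁿ)
A = n log²(n) is O(n log² n)
C = √n is O(√n)

Therefore, the order from fastest to slowest is: B > A > C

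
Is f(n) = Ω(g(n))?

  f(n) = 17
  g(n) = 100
True

f(n) = 17 and g(n) = 100 are both O(1).
Big-Ω permits equal growth rates (f ≥ c·g for some c > 0), so f(n) = Ω(g(n)) is true.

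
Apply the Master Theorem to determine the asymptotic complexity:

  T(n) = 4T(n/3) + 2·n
Θ(n^log₃(4))

Master Theorem: a = 4, b = 3, f(n) = 2·n.
Compute the critical exponent d = log₃(4) = 1.262.
Compare f(n) = Θ(n) against n^d:
  k = 1 < d = 1.262, so f(n) = O(n^(d-ε)) — Case 1.
  The recursion cost dominates: T(n) = Θ(n^d) = Θ(n^log₃(4)).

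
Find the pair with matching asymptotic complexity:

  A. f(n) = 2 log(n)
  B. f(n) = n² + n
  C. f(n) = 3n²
B and C

Examining each function:
  A. 2 log(n) is O(log n)
  B. n² + n is O(n²)
  C. 3n² is O(n²)

Functions B and C both have the same complexity class.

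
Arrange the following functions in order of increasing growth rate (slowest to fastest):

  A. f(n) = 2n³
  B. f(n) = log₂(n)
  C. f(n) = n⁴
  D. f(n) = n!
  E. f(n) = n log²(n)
B < E < A < C < D

Comparing growth rates:
B = log₂(n) is O(log n)
E = n log²(n) is O(n log² n)
A = 2n³ is O(n³)
C = n⁴ is O(n⁴)
D = n! is O(n!)

Therefore, the order from slowest to fastest is: B < E < A < C < D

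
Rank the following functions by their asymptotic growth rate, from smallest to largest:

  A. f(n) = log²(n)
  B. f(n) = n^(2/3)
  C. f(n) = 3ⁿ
A < B < C

Comparing growth rates:
A = log²(n) is O(log² n)
B = n^(2/3) is O(n^(2/3))
C = 3ⁿ is O(3ⁿ)

Therefore, the order from slowest to fastest is: A < B < C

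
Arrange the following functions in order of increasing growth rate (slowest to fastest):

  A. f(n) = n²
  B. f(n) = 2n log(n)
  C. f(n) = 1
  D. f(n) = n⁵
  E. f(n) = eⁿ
C < B < A < D < E

Comparing growth rates:
C = 1 is O(1)
B = 2n log(n) is O(n log n)
A = n² is O(n²)
D = n⁵ is O(n⁵)
E = eⁿ is O(eⁿ)

Therefore, the order from slowest to fastest is: C < B < A < D < E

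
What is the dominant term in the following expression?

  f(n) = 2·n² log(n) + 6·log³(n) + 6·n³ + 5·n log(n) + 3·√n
6·n³

Looking at each term:
  - 2·n² log(n) is O(n² log n)
  - 6·log³(n) is O(log³ n)
  - 6·n³ is O(n³)
  - 5·n log(n) is O(n log n)
  - 3·√n is O(√n)

The term 6·n³ (O(n³)) grows fastest and dominates all others.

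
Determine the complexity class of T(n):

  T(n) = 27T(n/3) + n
Θ(n³)

Master Theorem: a = 27, b = 3, f(n) = n.
Compute the critical exponent d = log₃(27) = 3.
Compare f(n) = Θ(n) against n^d:
  k = 1 < d = 3, so f(n) = O(n^(d-ε)) — Case 1.
  The recursion cost dominates: T(n) = Θ(n^d) = Θ(n³).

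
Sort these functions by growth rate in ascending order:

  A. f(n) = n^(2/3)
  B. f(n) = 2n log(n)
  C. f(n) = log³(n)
C < A < B

Comparing growth rates:
C = log³(n) is O(log³ n)
A = n^(2/3) is O(n^(2/3))
B = 2n log(n) is O(n log n)

Therefore, the order from slowest to fastest is: C < A < B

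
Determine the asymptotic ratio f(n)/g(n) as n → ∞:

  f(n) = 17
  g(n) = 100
17/100

Since 17 and 100 have the same growth rate (O(1)),
the ratio converges to a constant: 17/100.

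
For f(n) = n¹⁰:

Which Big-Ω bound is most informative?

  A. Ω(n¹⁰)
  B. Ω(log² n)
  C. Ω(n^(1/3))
A

f(n) = n¹⁰ is Ω(n¹⁰).
All listed options are valid Big-Ω bounds (lower bounds),
but Ω(n¹⁰) is the tightest (largest valid bound).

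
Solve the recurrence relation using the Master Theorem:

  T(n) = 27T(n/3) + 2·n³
Θ(n³ log n)

Master Theorem: a = 27, b = 3, f(n) = 2·n³.
Compute the critical exponent d = log₃(27) = 3.
Compare f(n) = Θ(n³) against n^d:
  k = 3 = d, so f(n) = Θ(n^d) — Case 2.
  Work is balanced across levels: T(n) = Θ(n^d log n) = Θ(n³ log n).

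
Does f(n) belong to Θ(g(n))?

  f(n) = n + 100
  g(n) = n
True

f(n) = n + 100 and g(n) = n are both O(n).
Since they have the same asymptotic growth rate, f(n) = Θ(g(n)) is true.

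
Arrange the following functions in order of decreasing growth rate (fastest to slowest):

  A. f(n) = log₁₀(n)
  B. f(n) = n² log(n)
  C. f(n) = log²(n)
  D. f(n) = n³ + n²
D > B > C > A

Comparing growth rates:
D = n³ + n² is O(n³)
B = n² log(n) is O(n² log n)
C = log²(n) is O(log² n)
A = log₁₀(n) is O(log n)

Therefore, the order from fastest to slowest is: D > B > C > A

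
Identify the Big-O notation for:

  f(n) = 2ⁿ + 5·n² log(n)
O(2ⁿ)

The dominant term in 2ⁿ + 5·n² log(n) is 2ⁿ, which is Θ(2ⁿ).
Lower-order terms (5·n² log(n)) are asymptotically negligible.
Constants are absorbed, so the tightest bound is O(2ⁿ).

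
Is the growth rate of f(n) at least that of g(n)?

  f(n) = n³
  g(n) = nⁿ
False

f(n) = n³ is O(n³), and g(n) = nⁿ is O(nⁿ).
Since O(n³) grows slower than O(nⁿ), f(n) = Ω(g(n)) is false.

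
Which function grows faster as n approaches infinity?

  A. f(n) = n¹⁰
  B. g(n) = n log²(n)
A

f(n) = n¹⁰ is O(n¹⁰), while g(n) = n log²(n) is O(n log² n).
Since O(n¹⁰) grows faster than O(n log² n), f(n) dominates.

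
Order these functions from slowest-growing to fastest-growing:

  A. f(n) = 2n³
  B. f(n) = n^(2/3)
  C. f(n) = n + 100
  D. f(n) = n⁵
B < C < A < D

Comparing growth rates:
B = n^(2/3) is O(n^(2/3))
C = n + 100 is O(n)
A = 2n³ is O(n³)
D = n⁵ is O(n⁵)

Therefore, the order from slowest to fastest is: B < C < A < D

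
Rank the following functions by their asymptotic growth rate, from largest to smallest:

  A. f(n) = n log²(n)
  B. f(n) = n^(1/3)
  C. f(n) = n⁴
C > A > B

Comparing growth rates:
C = n⁴ is O(n⁴)
A = n log²(n) is O(n log² n)
B = n^(1/3) is O(n^(1/3))

Therefore, the order from fastest to slowest is: C > A > B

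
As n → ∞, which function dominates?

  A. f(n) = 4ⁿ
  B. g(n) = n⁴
A

f(n) = 4ⁿ is O(4ⁿ), while g(n) = n⁴ is O(n⁴).
Since O(4ⁿ) grows faster than O(n⁴), f(n) dominates.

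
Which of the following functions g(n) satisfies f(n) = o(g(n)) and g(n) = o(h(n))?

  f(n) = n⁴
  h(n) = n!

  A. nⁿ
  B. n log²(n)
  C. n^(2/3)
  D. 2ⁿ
D

We need g(n) with n⁴ = o(g(n)) and g(n) = o(n!), i.e. O(n⁴) ≺ g ≺ O(n!).
Check each option:
  A. nⁿ — O(nⁿ) does not grow strictly slower than h(n)
  B. n log²(n) — O(n log² n) does not grow strictly faster than f(n)
  C. n^(2/3) — O(n^(2/3)) does not grow strictly faster than f(n)
  D. 2ⁿ — O(2ⁿ) is strictly between O(n⁴) and O(n!) ✓

Only option D (2ⁿ) lies strictly between.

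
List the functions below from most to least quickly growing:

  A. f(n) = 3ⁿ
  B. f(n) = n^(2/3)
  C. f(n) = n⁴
A > C > B

Comparing growth rates:
A = 3ⁿ is O(3ⁿ)
C = n⁴ is O(n⁴)
B = n^(2/3) is O(n^(2/3))

Therefore, the order from fastest to slowest is: A > C > B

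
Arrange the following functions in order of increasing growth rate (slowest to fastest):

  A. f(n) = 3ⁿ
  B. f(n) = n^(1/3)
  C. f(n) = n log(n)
B < C < A

Comparing growth rates:
B = n^(1/3) is O(n^(1/3))
C = n log(n) is O(n log n)
A = 3ⁿ is O(3ⁿ)

Therefore, the order from slowest to fastest is: B < C < A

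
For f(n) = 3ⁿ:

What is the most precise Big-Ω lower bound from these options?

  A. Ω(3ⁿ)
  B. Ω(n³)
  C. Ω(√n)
A

f(n) = 3ⁿ is Ω(3ⁿ).
All listed options are valid Big-Ω bounds (lower bounds),
but Ω(3ⁿ) is the tightest (largest valid bound).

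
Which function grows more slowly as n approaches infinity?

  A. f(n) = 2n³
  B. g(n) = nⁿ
A

f(n) = 2n³ is O(n³), while g(n) = nⁿ is O(nⁿ).
Since O(n³) grows slower than O(nⁿ), f(n) is dominated.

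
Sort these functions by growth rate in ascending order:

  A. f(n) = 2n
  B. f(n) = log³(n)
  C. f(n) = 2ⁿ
B < A < C

Comparing growth rates:
B = log³(n) is O(log³ n)
A = 2n is O(n)
C = 2ⁿ is O(2ⁿ)

Therefore, the order from slowest to fastest is: B < A < C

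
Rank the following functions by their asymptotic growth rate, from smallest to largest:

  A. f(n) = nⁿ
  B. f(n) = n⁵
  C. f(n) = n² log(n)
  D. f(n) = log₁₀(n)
D < C < B < A

Comparing growth rates:
D = log₁₀(n) is O(log n)
C = n² log(n) is O(n² log n)
B = n⁵ is O(n⁵)
A = nⁿ is O(nⁿ)

Therefore, the order from slowest to fastest is: D < C < B < A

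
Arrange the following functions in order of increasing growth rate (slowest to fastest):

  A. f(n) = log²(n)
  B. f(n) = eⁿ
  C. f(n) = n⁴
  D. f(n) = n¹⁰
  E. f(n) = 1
E < A < C < D < B

Comparing growth rates:
E = 1 is O(1)
A = log²(n) is O(log² n)
C = n⁴ is O(n⁴)
D = n¹⁰ is O(n¹⁰)
B = eⁿ is O(eⁿ)

Therefore, the order from slowest to fastest is: E < A < C < D < B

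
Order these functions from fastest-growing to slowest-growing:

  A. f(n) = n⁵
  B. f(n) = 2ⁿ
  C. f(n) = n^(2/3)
B > A > C

Comparing growth rates:
B = 2ⁿ is O(2ⁿ)
A = n⁵ is O(n⁵)
C = n^(2/3) is O(n^(2/3))

Therefore, the order from fastest to slowest is: B > A > C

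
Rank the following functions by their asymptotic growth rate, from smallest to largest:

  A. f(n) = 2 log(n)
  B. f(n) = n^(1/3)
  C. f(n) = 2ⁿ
A < B < C

Comparing growth rates:
A = 2 log(n) is O(log n)
B = n^(1/3) is O(n^(1/3))
C = 2ⁿ is O(2ⁿ)

Therefore, the order from slowest to fastest is: A < B < C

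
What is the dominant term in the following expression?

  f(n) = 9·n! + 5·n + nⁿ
nⁿ

Looking at each term:
  - 9·n! is O(n!)
  - 5·n is O(n)
  - nⁿ is O(nⁿ)

The term nⁿ (O(nⁿ)) grows fastest and dominates all others.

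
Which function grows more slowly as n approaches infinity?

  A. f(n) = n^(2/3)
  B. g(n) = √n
B

f(n) = n^(2/3) is O(n^(2/3)), while g(n) = √n is O(√n).
Since O(√n) grows slower than O(n^(2/3)), g(n) is dominated.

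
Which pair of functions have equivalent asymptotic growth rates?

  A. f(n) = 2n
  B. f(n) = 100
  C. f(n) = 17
B and C

Examining each function:
  A. 2n is O(n)
  B. 100 is O(1)
  C. 17 is O(1)

Functions B and C both have the same complexity class.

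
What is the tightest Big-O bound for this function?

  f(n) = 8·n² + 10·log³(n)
O(n²)

The dominant term in 8·n² + 10·log³(n) is 8·n², which is Θ(n²).
Lower-order terms (10·log³(n)) are asymptotically negligible.
Constants are absorbed, so the tightest bound is O(n²).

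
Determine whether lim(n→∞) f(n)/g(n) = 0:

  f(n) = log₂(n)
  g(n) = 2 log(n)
False

f(n) = log₂(n) is O(log n), and g(n) = 2 log(n) is O(log n).
Since they have the same growth rate, f(n) = o(g(n)) is false.
(f = o(g) requires f to grow strictly slower, not equal.)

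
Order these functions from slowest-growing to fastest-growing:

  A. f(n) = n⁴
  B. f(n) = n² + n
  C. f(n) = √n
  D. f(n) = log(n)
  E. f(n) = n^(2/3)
D < C < E < B < A

Comparing growth rates:
D = log(n) is O(log n)
C = √n is O(√n)
E = n^(2/3) is O(n^(2/3))
B = n² + n is O(n²)
A = n⁴ is O(n⁴)

Therefore, the order from slowest to fastest is: D < C < E < B < A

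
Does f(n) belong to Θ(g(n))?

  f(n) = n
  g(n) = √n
False

f(n) = n is O(n), and g(n) = √n is O(√n).
Since they have different growth rates, f(n) = Θ(g(n)) is false.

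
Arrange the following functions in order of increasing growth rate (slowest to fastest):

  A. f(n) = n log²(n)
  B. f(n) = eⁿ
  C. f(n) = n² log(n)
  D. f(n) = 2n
D < A < C < B

Comparing growth rates:
D = 2n is O(n)
A = n log²(n) is O(n log² n)
C = n² log(n) is O(n² log n)
B = eⁿ is O(eⁿ)

Therefore, the order from slowest to fastest is: D < A < C < B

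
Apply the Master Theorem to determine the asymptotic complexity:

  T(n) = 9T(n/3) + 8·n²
Θ(n² log n)

Master Theorem: a = 9, b = 3, f(n) = 8·n².
Compute the critical exponent d = log₃(9) = 2.
Compare f(n) = Θ(n²) against n^d:
  k = 2 = d, so f(n) = Θ(n^d) — Case 2.
  Work is balanced across levels: T(n) = Θ(n^d log n) = Θ(n² log n).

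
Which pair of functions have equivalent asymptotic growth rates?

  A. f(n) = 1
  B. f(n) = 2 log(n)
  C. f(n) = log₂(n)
B and C

Examining each function:
  A. 1 is O(1)
  B. 2 log(n) is O(log n)
  C. log₂(n) is O(log n)

Functions B and C both have the same complexity class.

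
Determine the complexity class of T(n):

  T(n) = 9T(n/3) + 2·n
Θ(n²)

Master Theorem: a = 9, b = 3, f(n) = 2·n.
Compute the critical exponent d = log₃(9) = 2.
Compare f(n) = Θ(n) against n^d:
  k = 1 < d = 2, so f(n) = O(n^(d-ε)) — Case 1.
  The recursion cost dominates: T(n) = Θ(n^d) = Θ(n²).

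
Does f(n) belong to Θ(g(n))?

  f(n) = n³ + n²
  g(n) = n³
True

f(n) = n³ + n² and g(n) = n³ are both O(n³).
Since they have the same asymptotic growth rate, f(n) = Θ(g(n)) is true.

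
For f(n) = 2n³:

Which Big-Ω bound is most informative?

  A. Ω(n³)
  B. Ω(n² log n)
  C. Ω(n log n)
A

f(n) = 2n³ is Ω(n³).
All listed options are valid Big-Ω bounds (lower bounds),
but Ω(n³) is the tightest (largest valid bound).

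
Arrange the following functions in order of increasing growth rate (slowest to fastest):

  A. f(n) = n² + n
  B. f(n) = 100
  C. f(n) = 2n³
B < A < C

Comparing growth rates:
B = 100 is O(1)
A = n² + n is O(n²)
C = 2n³ is O(n³)

Therefore, the order from slowest to fastest is: B < A < C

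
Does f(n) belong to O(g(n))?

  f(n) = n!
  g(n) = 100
False

f(n) = n! is O(n!), and g(n) = 100 is O(1).
Since O(n!) grows faster than O(1), f(n) = O(g(n)) is false.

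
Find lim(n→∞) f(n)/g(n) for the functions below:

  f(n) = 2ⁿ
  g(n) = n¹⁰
∞

Since 2ⁿ (O(2ⁿ)) grows faster than n¹⁰ (O(n¹⁰)),
the ratio f(n)/g(n) → ∞ as n → ∞.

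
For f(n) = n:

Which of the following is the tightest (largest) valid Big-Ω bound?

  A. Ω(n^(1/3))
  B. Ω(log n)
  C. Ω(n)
C

f(n) = n is Ω(n).
All listed options are valid Big-Ω bounds (lower bounds),
but Ω(n) is the tightest (largest valid bound).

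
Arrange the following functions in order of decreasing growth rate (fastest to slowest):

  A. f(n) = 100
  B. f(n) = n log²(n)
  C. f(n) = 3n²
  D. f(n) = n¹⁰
D > C > B > A

Comparing growth rates:
D = n¹⁰ is O(n¹⁰)
C = 3n² is O(n²)
B = n log²(n) is O(n log² n)
A = 100 is O(1)

Therefore, the order from fastest to slowest is: D > C > B > A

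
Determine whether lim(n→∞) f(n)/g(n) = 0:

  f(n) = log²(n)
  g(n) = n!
True

f(n) = log²(n) is O(log² n), and g(n) = n! is O(n!).
Since O(log² n) grows strictly slower than O(n!), f(n) = o(g(n)) is true.
This means lim(n→∞) f(n)/g(n) = 0.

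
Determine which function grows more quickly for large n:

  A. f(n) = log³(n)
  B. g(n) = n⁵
B

f(n) = log³(n) is O(log³ n), while g(n) = n⁵ is O(n⁵).
Since O(n⁵) grows faster than O(log³ n), g(n) dominates.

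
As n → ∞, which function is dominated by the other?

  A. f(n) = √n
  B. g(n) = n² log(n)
A

f(n) = √n is O(√n), while g(n) = n² log(n) is O(n² log n).
Since O(√n) grows slower than O(n² log n), f(n) is dominated.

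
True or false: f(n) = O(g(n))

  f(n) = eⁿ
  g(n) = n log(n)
False

f(n) = eⁿ is O(eⁿ), and g(n) = n log(n) is O(n log n).
Since O(eⁿ) grows faster than O(n log n), f(n) = O(g(n)) is false.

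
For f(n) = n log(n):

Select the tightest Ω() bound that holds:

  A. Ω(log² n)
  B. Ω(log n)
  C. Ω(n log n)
C

f(n) = n log(n) is Ω(n log n).
All listed options are valid Big-Ω bounds (lower bounds),
but Ω(n log n) is the tightest (largest valid bound).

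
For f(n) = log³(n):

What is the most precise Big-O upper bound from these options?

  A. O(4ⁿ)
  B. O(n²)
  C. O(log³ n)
C

f(n) = log³(n) is O(log³ n).
All listed options are valid Big-O bounds (upper bounds),
but O(log³ n) is the tightest (smallest valid bound).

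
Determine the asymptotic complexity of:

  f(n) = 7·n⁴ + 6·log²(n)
O(n⁴)

The dominant term in 7·n⁴ + 6·log²(n) is 7·n⁴, which is Θ(n⁴).
Lower-order terms (6·log²(n)) are asymptotically negligible.
Constants are absorbed, so the tightest bound is O(n⁴).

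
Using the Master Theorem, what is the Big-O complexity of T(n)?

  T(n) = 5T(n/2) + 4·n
Θ(n^log₂(5))

Master Theorem: a = 5, b = 2, f(n) = 4·n.
Compute the critical exponent d = log₂(5) = 2.322.
Compare f(n) = Θ(n) against n^d:
  k = 1 < d = 2.322, so f(n) = O(n^(d-ε)) — Case 1.
  The recursion cost dominates: T(n) = Θ(n^d) = Θ(n^log₂(5)).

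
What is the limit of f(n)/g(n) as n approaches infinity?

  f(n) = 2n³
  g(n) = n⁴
0

Since 2n³ (O(n³)) grows slower than n⁴ (O(n⁴)),
the ratio f(n)/g(n) → 0 as n → ∞.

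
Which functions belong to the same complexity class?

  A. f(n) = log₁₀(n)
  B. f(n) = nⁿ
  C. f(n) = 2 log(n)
A and C

Examining each function:
  A. log₁₀(n) is O(log n)
  B. nⁿ is O(nⁿ)
  C. 2 log(n) is O(log n)

Functions A and C both have the same complexity class.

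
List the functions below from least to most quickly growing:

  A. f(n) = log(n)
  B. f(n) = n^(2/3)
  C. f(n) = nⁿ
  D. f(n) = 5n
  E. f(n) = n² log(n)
A < B < D < E < C

Comparing growth rates:
A = log(n) is O(log n)
B = n^(2/3) is O(n^(2/3))
D = 5n is O(n)
E = n² log(n) is O(n² log n)
C = nⁿ is O(nⁿ)

Therefore, the order from slowest to fastest is: A < B < D < E < C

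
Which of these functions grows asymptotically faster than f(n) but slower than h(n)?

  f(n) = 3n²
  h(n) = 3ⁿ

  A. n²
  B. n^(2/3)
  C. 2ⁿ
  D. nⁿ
C

We need g(n) with 3n² = o(g(n)) and g(n) = o(3ⁿ), i.e. O(n²) ≺ g ≺ O(3ⁿ).
Check each option:
  A. n² — O(n²) does not grow strictly faster than f(n)
  B. n^(2/3) — O(n^(2/3)) does not grow strictly faster than f(n)
  C. 2ⁿ — O(2ⁿ) is strictly between O(n²) and O(3ⁿ) ✓
  D. nⁿ — O(nⁿ) does not grow strictly slower than h(n)

Only option C (2ⁿ) lies strictly between.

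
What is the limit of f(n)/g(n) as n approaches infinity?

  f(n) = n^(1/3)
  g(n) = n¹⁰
0

Since n^(1/3) (O(n^(1/3))) grows slower than n¹⁰ (O(n¹⁰)),
the ratio f(n)/g(n) → 0 as n → ∞.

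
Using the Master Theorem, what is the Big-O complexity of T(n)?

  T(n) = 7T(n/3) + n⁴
Θ(n⁴)

Master Theorem: a = 7, b = 3, f(n) = n⁴.
Compute the critical exponent d = log₃(7) = 1.771.
Compare f(n) = Θ(n⁴) against n^d:
  k = 4 > d = 1.771, so f(n) = Ω(n^(d+ε)) — Case 3.
  Regularity: a·(n/b)^4/n^4 = a/b^4 = 7/81 < 1 ✓.
  The top-level work dominates: T(n) = Θ(f(n)) = Θ(n⁴).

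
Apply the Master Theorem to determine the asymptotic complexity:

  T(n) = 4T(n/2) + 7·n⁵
Θ(n⁵)

Master Theorem: a = 4, b = 2, f(n) = 7·n⁵.
Compute the critical exponent d = log₂(4) = 2.
Compare f(n) = Θ(n⁵) against n^d:
  k = 5 > d = 2, so f(n) = Ω(n^(d+ε)) — Case 3.
  Regularity: a·(n/b)^5/n^5 = a/b^5 = 4/32 < 1 ✓.
  The top-level work dominates: T(n) = Θ(f(n)) = Θ(n⁵).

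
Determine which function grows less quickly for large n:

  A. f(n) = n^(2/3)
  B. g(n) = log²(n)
B

f(n) = n^(2/3) is O(n^(2/3)), while g(n) = log²(n) is O(log² n).
Since O(log² n) grows slower than O(n^(2/3)), g(n) is dominated.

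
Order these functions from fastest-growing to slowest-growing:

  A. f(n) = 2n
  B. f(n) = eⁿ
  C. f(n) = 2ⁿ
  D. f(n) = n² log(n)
B > C > D > A

Comparing growth rates:
B = eⁿ is O(eⁿ)
C = 2ⁿ is O(2ⁿ)
D = n² log(n) is O(n² log n)
A = 2n is O(n)

Therefore, the order from fastest to slowest is: B > C > D > A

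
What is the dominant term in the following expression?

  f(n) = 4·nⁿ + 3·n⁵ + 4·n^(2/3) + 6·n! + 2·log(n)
4·nⁿ

Looking at each term:
  - 4·nⁿ is O(nⁿ)
  - 3·n⁵ is O(n⁵)
  - 4·n^(2/3) is O(n^(2/3))
  - 6·n! is O(n!)
  - 2·log(n) is O(log n)

The term 4·nⁿ (O(nⁿ)) grows fastest and dominates all others.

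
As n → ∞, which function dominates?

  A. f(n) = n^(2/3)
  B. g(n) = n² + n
B

f(n) = n^(2/3) is O(n^(2/3)), while g(n) = n² + n is O(n²).
Since O(n²) grows faster than O(n^(2/3)), g(n) dominates.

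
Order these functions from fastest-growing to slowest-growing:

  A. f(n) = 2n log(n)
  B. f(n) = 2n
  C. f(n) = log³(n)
A > B > C

Comparing growth rates:
A = 2n log(n) is O(n log n)
B = 2n is O(n)
C = log³(n) is O(log³ n)

Therefore, the order from fastest to slowest is: A > B > C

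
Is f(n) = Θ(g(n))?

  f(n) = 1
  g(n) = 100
True

f(n) = 1 and g(n) = 100 are both O(1).
Since they have the same asymptotic growth rate, f(n) = Θ(g(n)) is true.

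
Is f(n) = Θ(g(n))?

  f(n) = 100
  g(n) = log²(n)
False

f(n) = 100 is O(1), and g(n) = log²(n) is O(log² n).
Since they have different growth rates, f(n) = Θ(g(n)) is false.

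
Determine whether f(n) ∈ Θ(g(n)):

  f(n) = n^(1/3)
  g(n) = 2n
False

f(n) = n^(1/3) is O(n^(1/3)), and g(n) = 2n is O(n).
Since they have different growth rates, f(n) = Θ(g(n)) is false.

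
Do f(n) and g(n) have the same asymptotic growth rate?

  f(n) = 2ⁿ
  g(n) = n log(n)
False

f(n) = 2ⁿ is O(2ⁿ), and g(n) = n log(n) is O(n log n).
Since they have different growth rates, f(n) = Θ(g(n)) is false.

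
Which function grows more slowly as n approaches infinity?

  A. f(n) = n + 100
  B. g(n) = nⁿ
A

f(n) = n + 100 is O(n), while g(n) = nⁿ is O(nⁿ).
Since O(n) grows slower than O(nⁿ), f(n) is dominated.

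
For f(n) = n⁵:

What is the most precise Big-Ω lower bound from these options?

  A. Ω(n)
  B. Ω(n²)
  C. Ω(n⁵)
C

f(n) = n⁵ is Ω(n⁵).
All listed options are valid Big-Ω bounds (lower bounds),
but Ω(n⁵) is the tightest (largest valid bound).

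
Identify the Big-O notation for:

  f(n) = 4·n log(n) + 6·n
O(n log n)

The dominant term in 4·n log(n) + 6·n is 4·n log(n), which is Θ(n log n).
Lower-order terms (6·n) are asymptotically negligible.
Constants are absorbed, so the tightest bound is O(n log n).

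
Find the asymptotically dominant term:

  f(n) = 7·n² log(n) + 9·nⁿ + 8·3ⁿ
9·nⁿ

Looking at each term:
  - 7·n² log(n) is O(n² log n)
  - 9·nⁿ is O(nⁿ)
  - 8·3ⁿ is O(3ⁿ)

The term 9·nⁿ (O(nⁿ)) grows fastest and dominates all others.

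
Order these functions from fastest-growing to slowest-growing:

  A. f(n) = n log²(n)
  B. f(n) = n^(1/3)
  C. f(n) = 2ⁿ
C > A > B

Comparing growth rates:
C = 2ⁿ is O(2ⁿ)
A = n log²(n) is O(n log² n)
B = n^(1/3) is O(n^(1/3))

Therefore, the order from fastest to slowest is: C > A > B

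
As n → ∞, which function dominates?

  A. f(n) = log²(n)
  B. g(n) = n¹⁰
B

f(n) = log²(n) is O(log² n), while g(n) = n¹⁰ is O(n¹⁰).
Since O(n¹⁰) grows faster than O(log² n), g(n) dominates.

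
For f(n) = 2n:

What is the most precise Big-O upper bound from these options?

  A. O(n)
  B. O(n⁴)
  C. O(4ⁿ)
A

f(n) = 2n is O(n).
All listed options are valid Big-O bounds (upper bounds),
but O(n) is the tightest (smallest valid bound).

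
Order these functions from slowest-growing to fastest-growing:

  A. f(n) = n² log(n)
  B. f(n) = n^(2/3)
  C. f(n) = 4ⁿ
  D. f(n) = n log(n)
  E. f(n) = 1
E < B < D < A < C

Comparing growth rates:
E = 1 is O(1)
B = n^(2/3) is O(n^(2/3))
D = n log(n) is O(n log n)
A = n² log(n) is O(n² log n)
C = 4ⁿ is O(4ⁿ)

Therefore, the order from slowest to fastest is: E < B < D < A < C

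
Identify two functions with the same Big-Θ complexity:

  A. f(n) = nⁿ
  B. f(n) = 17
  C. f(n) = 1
B and C

Examining each function:
  A. nⁿ is O(nⁿ)
  B. 17 is O(1)
  C. 1 is O(1)

Functions B and C both have the same complexity class.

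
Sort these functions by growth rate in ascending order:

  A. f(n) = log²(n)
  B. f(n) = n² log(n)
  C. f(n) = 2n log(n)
A < C < B

Comparing growth rates:
A = log²(n) is O(log² n)
C = 2n log(n) is O(n log n)
B = n² log(n) is O(n² log n)

Therefore, the order from slowest to fastest is: A < C < B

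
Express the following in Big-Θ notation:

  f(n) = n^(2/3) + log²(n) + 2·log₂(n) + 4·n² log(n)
Θ(n² log n)

Order the terms by growth rate: 2·log₂(n) ≺ log²(n) ≺ n^(2/3) ≺ 4·n² log(n).
The fastest-growing term 4·n² log(n) dominates as n → ∞; dropping its constant factor gives Θ(n² log n).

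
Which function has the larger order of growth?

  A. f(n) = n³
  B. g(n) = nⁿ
B

f(n) = n³ is O(n³), while g(n) = nⁿ is O(nⁿ).
Since O(nⁿ) grows faster than O(n³), g(n) dominates.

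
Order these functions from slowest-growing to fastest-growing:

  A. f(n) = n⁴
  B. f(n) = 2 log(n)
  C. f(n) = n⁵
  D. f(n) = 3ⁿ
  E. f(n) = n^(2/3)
B < E < A < C < D

Comparing growth rates:
B = 2 log(n) is O(log n)
E = n^(2/3) is O(n^(2/3))
A = n⁴ is O(n⁴)
C = n⁵ is O(n⁵)
D = 3ⁿ is O(3ⁿ)

Therefore, the order from slowest to fastest is: B < E < A < C < D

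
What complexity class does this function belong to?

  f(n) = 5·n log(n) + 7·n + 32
O(n log n)

The dominant term in 5·n log(n) + 7·n + 32 is 5·n log(n), which is Θ(n log n).
Lower-order terms (7·n, 32) are asymptotically negligible.
Constants are absorbed, so the tightest bound is O(n log n).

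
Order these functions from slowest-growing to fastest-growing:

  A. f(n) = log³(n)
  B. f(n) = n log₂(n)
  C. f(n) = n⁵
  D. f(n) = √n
A < D < B < C

Comparing growth rates:
A = log³(n) is O(log³ n)
D = √n is O(√n)
B = n log₂(n) is O(n log n)
C = n⁵ is O(n⁵)

Therefore, the order from slowest to fastest is: A < D < B < C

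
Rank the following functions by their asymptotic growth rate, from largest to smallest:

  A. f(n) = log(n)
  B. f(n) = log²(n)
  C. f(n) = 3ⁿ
C > B > A

Comparing growth rates:
C = 3ⁿ is O(3ⁿ)
B = log²(n) is O(log² n)
A = log(n) is O(log n)

Therefore, the order from fastest to slowest is: C > B > A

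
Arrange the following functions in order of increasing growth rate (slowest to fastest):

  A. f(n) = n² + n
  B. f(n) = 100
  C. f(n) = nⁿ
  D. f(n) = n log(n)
B < D < A < C

Comparing growth rates:
B = 100 is O(1)
D = n log(n) is O(n log n)
A = n² + n is O(n²)
C = nⁿ is O(nⁿ)

Therefore, the order from slowest to fastest is: B < D < A < C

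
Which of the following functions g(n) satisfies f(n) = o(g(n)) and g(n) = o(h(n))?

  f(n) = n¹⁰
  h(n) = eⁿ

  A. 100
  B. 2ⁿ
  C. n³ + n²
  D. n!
B

We need g(n) with n¹⁰ = o(g(n)) and g(n) = o(eⁿ), i.e. O(n¹⁰) ≺ g ≺ O(eⁿ).
Check each option:
  A. 100 — O(1) does not grow strictly faster than f(n)
  B. 2ⁿ — O(2ⁿ) is strictly between O(n¹⁰) and O(eⁿ) ✓
  C. n³ + n² — O(n³) does not grow strictly faster than f(n)
  D. n! — O(n!) does not grow strictly slower than h(n)

Only option B (2ⁿ) lies strictly between.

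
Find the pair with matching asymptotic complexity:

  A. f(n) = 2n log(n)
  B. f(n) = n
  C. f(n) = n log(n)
A and C

Examining each function:
  A. 2n log(n) is O(n log n)
  B. n is O(n)
  C. n log(n) is O(n log n)

Functions A and C both have the same complexity class.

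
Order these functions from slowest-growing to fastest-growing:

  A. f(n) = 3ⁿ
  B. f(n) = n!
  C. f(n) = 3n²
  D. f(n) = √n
D < C < A < B

Comparing growth rates:
D = √n is O(√n)
C = 3n² is O(n²)
A = 3ⁿ is O(3ⁿ)
B = n! is O(n!)

Therefore, the order from slowest to fastest is: D < C < A < B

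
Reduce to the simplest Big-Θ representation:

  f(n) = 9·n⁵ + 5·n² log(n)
Θ(n⁵)

Order the terms by growth rate: 5·n² log(n) ≺ 9·n⁵.
The fastest-growing term 9·n⁵ dominates as n → ∞; dropping its constant factor gives Θ(n⁵).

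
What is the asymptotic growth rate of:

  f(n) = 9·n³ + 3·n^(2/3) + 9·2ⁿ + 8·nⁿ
Θ(nⁿ)

Order the terms by growth rate: 3·n^(2/3) ≺ 9·n³ ≺ 9·2ⁿ ≺ 8·nⁿ.
The fastest-growing term 8·nⁿ dominates as n → ∞; dropping its constant factor gives Θ(nⁿ).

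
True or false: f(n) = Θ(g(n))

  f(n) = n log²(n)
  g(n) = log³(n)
False

f(n) = n log²(n) is O(n log² n), and g(n) = log³(n) is O(log³ n).
Since they have different growth rates, f(n) = Θ(g(n)) is false.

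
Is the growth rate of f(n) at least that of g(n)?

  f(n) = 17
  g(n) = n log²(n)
False

f(n) = 17 is O(1), and g(n) = n log²(n) is O(n log² n).
Since O(1) grows slower than O(n log² n), f(n) = Ω(g(n)) is false.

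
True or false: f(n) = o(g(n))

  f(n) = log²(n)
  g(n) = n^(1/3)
True

f(n) = log²(n) is O(log² n), and g(n) = n^(1/3) is O(n^(1/3)).
Since O(log² n) grows strictly slower than O(n^(1/3)), f(n) = o(g(n)) is true.
This means lim(n→∞) f(n)/g(n) = 0.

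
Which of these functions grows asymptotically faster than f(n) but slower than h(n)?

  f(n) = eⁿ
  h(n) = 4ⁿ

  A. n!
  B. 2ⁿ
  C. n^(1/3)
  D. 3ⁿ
D

We need g(n) with eⁿ = o(g(n)) and g(n) = o(4ⁿ), i.e. O(eⁿ) ≺ g ≺ O(4ⁿ).
Check each option:
  A. n! — O(n!) does not grow strictly slower than h(n)
  B. 2ⁿ — O(2ⁿ) does not grow strictly faster than f(n)
  C. n^(1/3) — O(n^(1/3)) does not grow strictly faster than f(n)
  D. 3ⁿ — O(3ⁿ) is strictly between O(eⁿ) and O(4ⁿ) ✓

Only option D (3ⁿ) lies strictly between.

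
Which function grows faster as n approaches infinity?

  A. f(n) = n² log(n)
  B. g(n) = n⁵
B

f(n) = n² log(n) is O(n² log n), while g(n) = n⁵ is O(n⁵).
Since O(n⁵) grows faster than O(n² log n), g(n) dominates.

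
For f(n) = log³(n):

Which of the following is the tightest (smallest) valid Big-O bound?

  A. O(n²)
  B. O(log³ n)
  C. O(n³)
B

f(n) = log³(n) is O(log³ n).
All listed options are valid Big-O bounds (upper bounds),
but O(log³ n) is the tightest (smallest valid bound).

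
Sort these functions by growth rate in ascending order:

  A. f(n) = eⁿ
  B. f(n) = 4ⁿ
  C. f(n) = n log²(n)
C < A < B

Comparing growth rates:
C = n log²(n) is O(n log² n)
A = eⁿ is O(eⁿ)
B = 4ⁿ is O(4ⁿ)

Therefore, the order from slowest to fastest is: C < A < B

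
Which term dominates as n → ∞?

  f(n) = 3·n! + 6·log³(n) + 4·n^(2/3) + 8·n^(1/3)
3·n!

Looking at each term:
  - 3·n! is O(n!)
  - 6·log³(n) is O(log³ n)
  - 4·n^(2/3) is O(n^(2/3))
  - 8·n^(1/3) is O(n^(1/3))

The term 3·n! (O(n!)) grows fastest and dominates all others.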